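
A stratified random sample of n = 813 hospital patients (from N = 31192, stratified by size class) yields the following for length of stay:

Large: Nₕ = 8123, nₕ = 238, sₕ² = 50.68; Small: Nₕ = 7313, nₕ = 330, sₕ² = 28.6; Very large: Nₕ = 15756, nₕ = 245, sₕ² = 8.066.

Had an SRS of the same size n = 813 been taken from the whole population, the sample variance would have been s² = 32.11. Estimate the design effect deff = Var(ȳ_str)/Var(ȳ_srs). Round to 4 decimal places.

Var(ȳ_str) = Σ Wₕ²(1−fₕ)sₕ²/nₕ with Wₕ = Nₕ/31192:
  Large: (8123/31192)²·(1−238/8123)·50.68/238 = 0.014018171
  Small: (7313/31192)²·(1−330/7313)·28.6/330 = 0.0045488673
  Very large: (15756/31192)²·(1−245/15756)·8.066/245 = 0.0082697324
  → Var(ȳ_str) = 0.026836771.
Var(ȳ_srs) = (1 − 813/31192)·32.11/813 = 0.038466264.
deff = 0.026836771 / 0.038466264 = 0.6977.

0.6977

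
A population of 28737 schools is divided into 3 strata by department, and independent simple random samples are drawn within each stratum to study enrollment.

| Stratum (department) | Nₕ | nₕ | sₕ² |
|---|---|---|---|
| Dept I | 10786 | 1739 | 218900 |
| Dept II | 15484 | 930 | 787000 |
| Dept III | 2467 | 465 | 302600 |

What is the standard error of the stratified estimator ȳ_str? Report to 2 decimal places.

Var(ȳ_str) = Σₕ Wₕ²(1 − fₕ)sₕ²/nₕ with Wₕ = Nₕ/N, N = 28737.
Dept I: Wₕ = 0.37533493; term = 0.37533493²·(1 − 0.16122752)·218900/1739 = 14.874019.
Dept II: Wₕ = 0.53881755; term = 0.53881755²·(1 − 0.06006200)·787000/930 = 230.92687.
Dept III: Wₕ = 0.08584751; term = 0.08584751²·(1 − 0.18848804)·302600/465 = 3.8919418.
Sum = 249.69283.
SE = √(249.69283) = 15.80.

15.80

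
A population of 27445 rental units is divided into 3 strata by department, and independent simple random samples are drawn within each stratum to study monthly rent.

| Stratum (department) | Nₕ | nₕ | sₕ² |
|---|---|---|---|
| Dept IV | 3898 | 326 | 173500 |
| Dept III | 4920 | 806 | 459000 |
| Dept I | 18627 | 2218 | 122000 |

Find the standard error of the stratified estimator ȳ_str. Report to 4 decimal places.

Var(ȳ_str) = Σₕ Wₕ²(1 − fₕ)sₕ²/nₕ with Wₕ = Nₕ/N, N = 27445.
Dept IV: Wₕ = 0.14202951; term = 0.14202951²·(1 − 0.08363263)·173500/326 = 9.8380425.
Dept III: Wₕ = 0.17926763; term = 0.17926763²·(1 − 0.16382114)·459000/806 = 15.30314.
Dept I: Wₕ = 0.67870286; term = 0.67870286²·(1 − 0.11907446)·122000/2218 = 22.320137.
Sum = 47.46132.
SE = √(47.46132) = 6.8892.

6.8892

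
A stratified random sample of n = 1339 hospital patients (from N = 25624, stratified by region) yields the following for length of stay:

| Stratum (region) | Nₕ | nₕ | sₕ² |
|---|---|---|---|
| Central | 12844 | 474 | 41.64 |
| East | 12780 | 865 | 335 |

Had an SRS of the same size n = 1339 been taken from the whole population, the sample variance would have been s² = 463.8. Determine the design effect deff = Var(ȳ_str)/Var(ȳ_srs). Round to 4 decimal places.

0.3384

Var(ȳ_str) = Σ Wₕ²(1−fₕ)sₕ²/nₕ with Wₕ = Nₕ/25624:
  Central: (12844/25624)²·(1−474/12844)·41.64/474 = 0.021257321
  East: (12780/25624)²·(1−865/12780)·335/865 = 0.089817249
  → Var(ȳ_str) = 0.11107457.
Var(ȳ_srs) = (1 − 1339/25624)·463.8/1339 = 0.32827768.
deff = 0.11107457 / 0.32827768 = 0.3384.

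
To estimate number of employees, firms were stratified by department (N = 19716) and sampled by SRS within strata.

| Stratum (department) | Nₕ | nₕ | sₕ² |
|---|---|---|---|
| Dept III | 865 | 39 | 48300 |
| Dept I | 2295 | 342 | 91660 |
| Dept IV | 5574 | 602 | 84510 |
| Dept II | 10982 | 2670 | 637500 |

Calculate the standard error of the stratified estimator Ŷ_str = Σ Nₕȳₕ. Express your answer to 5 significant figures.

166650

Var(Ŷ_str) = Σₕ Nₕ²(1 − fₕ)sₕ²/nₕ.
Dept III: 865²·(1 − 39/865)·48300/39 = 8.8486838 × 10^8.
Dept I: 2295²·(1 − 342/2295)·91660/342 = 1.2012646 × 10^9.
Dept IV: 5574²·(1 − 602/5574)·84510/602 = 3.8905383 × 10^9.
Dept II: 10982²·(1 − 2670/10982)·637500/2670 = 2.1794951 × 10^10.
Sum = 2.7771622 × 10^10.
SE = √(2.7771622 × 10^10) = 166650.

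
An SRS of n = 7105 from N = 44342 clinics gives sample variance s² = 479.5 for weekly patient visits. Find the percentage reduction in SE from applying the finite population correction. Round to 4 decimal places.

f = n/N = 7105/44342 = 0.16023183.
SE_no-fpc = √(s²/n) = 0.25978392; SE_fpc = √((1−f)s²/n) = 0.23806304.
Ratio = √(1−f) = 0.91638865. Reduction = 100·(1 − 0.91638865) = 8.3611%.

8.3611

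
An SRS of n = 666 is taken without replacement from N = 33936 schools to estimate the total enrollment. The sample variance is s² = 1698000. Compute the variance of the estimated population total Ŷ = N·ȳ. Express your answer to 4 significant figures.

Var(Ŷ) = N²·Var(ȳ) = N²·(1 − n/N)·s²/n.
f = 666/33936 = 0.01962518; Var(ȳ) = 0.98037482·1698000/666 = 2499.5142.
Var(Ŷ) = 33936² · 2499.5142 = 2.8785708 × 10^12.

2.879 × 10^12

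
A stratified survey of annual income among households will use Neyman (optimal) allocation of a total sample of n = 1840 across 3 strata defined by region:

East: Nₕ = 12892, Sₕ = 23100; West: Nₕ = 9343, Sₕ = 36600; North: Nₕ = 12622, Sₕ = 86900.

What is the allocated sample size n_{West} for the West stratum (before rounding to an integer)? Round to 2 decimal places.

Neyman allocation: nₕ = n·NₕSₕ / Σⱼ NⱼSⱼ.
Σ NⱼSⱼ = 12892·23100 + 9343·36600 + 12622·86900 = 1.7366108 × 10^9.
n_{West} = 1840·9343·36600 / (1.7366108 × 10^9) = 362.31.

362.31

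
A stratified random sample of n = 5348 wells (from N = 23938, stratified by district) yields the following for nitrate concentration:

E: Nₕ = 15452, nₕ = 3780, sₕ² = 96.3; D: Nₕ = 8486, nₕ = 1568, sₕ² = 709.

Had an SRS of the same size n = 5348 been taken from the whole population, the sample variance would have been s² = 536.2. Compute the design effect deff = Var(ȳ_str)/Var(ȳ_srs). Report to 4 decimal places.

0.6979

Var(ȳ_str) = Σ Wₕ²(1−fₕ)sₕ²/nₕ with Wₕ = Nₕ/23938:
  E: (15452/23938)²·(1−3780/15452)·96.3/3780 = 0.0080184189
  D: (8486/23938)²·(1−1568/8486)·709/1568 = 0.046324212
  → Var(ȳ_str) = 0.054342631.
Var(ȳ_srs) = (1 − 5348/23938)·536.2/5348 = 0.077862248.
deff = 0.054342631 / 0.077862248 = 0.6979.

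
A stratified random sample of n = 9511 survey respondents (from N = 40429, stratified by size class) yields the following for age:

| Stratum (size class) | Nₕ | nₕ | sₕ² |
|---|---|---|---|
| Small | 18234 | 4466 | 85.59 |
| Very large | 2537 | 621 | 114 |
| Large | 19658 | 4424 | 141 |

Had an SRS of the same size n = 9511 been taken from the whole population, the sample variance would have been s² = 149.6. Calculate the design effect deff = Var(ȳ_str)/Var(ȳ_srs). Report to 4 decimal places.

Var(ȳ_str) = Σ Wₕ²(1−fₕ)sₕ²/nₕ with Wₕ = Nₕ/40429:
  Small: (18234/40429)²·(1−4466/18234)·85.59/4466 = 0.002943548
  Very large: (2537/40429)²·(1−621/2537)·114/621 = 5.4593787 × 10^-4
  Large: (19658/40429)²·(1−4424/19658)·141/4424 = 0.005839441
  → Var(ȳ_str) = 0.0093289269.
Var(ȳ_srs) = (1 − 9511/40429)·149.6/9511 = 0.012028842.
deff = 0.0093289269 / 0.012028842 = 0.7755.

0.7755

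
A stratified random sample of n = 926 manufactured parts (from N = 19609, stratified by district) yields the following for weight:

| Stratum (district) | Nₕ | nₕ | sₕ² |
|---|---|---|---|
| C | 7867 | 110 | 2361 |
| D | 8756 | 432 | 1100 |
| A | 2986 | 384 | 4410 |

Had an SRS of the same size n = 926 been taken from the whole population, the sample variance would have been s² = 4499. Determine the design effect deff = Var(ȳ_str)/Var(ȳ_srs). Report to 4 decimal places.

0.8903

Var(ȳ_str) = Σ Wₕ²(1−fₕ)sₕ²/nₕ with Wₕ = Nₕ/19609:
  C: (7867/19609)²·(1−110/7867)·2361/110 = 3.4063977
  D: (8756/19609)²·(1−432/8756)·1100/432 = 0.48265396
  A: (2986/19609)²·(1−384/2986)·4410/384 = 0.23205641
  → Var(ȳ_str) = 4.1211081.
Var(ȳ_srs) = (1 − 926/19609)·4499/926 = 4.6290959.
deff = 4.1211081 / 4.6290959 = 0.8903.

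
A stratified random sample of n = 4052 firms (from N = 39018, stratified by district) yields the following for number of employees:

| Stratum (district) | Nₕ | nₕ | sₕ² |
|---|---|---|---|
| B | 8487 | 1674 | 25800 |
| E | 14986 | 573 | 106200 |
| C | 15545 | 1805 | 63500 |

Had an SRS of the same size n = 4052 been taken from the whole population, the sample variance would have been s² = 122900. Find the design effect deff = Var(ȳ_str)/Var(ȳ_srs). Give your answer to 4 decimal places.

Var(ȳ_str) = Σ Wₕ²(1−fₕ)sₕ²/nₕ with Wₕ = Nₕ/39018:
  B: (8487/39018)²·(1−1674/8487)·25800/1674 = 0.58536511
  E: (14986/39018)²·(1−573/14986)·106200/573 = 26.295413
  C: (15545/39018)²·(1−1805/15545)·63500/1805 = 4.9356456
  → Var(ȳ_str) = 31.816424.
Var(ȳ_srs) = (1 − 4052/39018)·122900/4052 = 27.180873.
deff = 31.816424 / 27.180873 = 1.1705.

1.1705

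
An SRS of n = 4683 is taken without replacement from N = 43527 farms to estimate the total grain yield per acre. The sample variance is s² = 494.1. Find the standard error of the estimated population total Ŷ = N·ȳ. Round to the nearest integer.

13356

Var(Ŷ) = N²·Var(ȳ) = N²·(1 − n/N)·s²/n.
f = 4683/43527 = 0.10758839; Var(ȳ) = 0.89241161·494.1/4683 = 0.094157714.
Var(Ŷ) = 43527² · 0.094157714 = 1.7839118 × 10^8.
SE(Ŷ) = √(1.7839118 × 10^8) = 13356.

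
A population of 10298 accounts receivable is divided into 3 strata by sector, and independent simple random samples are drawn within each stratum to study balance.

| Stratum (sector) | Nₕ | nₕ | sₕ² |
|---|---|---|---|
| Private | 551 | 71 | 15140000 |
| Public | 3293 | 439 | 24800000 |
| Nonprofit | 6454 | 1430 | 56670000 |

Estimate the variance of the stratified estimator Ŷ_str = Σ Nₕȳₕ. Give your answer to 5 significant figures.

1.8723 × 10^12

Var(Ŷ_str) = Σₕ Nₕ²(1 − fₕ)sₕ²/nₕ.
Private: 551²·(1 − 71/551)·15140000/71 = 5.6397566 × 10^10.
Public: 3293²·(1 − 439/3293)·24800000/439 = 5.3092461 × 10^11.
Nonprofit: 6454²·(1 − 1430/6454)·56670000/1430 = 1.2849782 × 10^12.
Sum = 1.8723004 × 10^12.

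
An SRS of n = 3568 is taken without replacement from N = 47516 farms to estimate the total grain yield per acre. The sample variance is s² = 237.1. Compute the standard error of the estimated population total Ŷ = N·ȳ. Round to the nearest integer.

Var(Ŷ) = N²·Var(ȳ) = N²·(1 − n/N)·s²/n.
f = 3568/47516 = 0.07509050; Var(ȳ) = 0.92490950·237.1/3568 = 0.061461896.
Var(Ŷ) = 47516² · 0.061461896 = 1.3876684 × 10^8.
SE(Ŷ) = √(1.3876684 × 10^8) = 11780.

11780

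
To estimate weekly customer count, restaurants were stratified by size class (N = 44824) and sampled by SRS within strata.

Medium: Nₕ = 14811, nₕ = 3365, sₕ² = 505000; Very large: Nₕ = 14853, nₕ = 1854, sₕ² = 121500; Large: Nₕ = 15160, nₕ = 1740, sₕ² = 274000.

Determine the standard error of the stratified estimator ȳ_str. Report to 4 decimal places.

5.9081

Var(ȳ_str) = Σₕ Wₕ²(1 − fₕ)sₕ²/nₕ with Wₕ = Nₕ/N, N = 44824.
Medium: Wₕ = 0.33042566; term = 0.33042566²·(1 − 0.22719600)·505000/3365 = 12.66261.
Very large: Wₕ = 0.33136266; term = 0.33136266²·(1 − 0.12482327)·121500/1854 = 6.2975185.
Large: Wₕ = 0.33821167; term = 0.33821167²·(1 − 0.11477573)·274000/1740 = 15.945268.
Sum = 34.905397.
SE = √(34.905397) = 5.9081.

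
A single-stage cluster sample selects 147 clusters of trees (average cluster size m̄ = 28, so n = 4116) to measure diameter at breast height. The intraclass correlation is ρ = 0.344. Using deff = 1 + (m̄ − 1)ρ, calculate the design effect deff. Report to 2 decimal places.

10.29

deff = 1 + (28 − 1)·0.344 = 1 + 9.288 = 10.288.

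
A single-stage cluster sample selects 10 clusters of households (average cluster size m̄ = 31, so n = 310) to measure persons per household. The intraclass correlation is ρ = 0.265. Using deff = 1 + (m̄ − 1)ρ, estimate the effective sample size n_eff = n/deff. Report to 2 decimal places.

deff = 1 + (31 − 1)·0.265 = 1 + 7.95 = 8.95.
n_eff = 310 / 8.95 = 34.64.

34.64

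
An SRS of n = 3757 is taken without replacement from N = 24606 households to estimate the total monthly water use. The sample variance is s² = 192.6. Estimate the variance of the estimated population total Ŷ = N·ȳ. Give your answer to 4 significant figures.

2.630 × 10^7

Var(Ŷ) = N²·Var(ȳ) = N²·(1 − n/N)·s²/n.
f = 3757/24606 = 0.15268634; Var(ȳ) = 0.84731366·192.6/3757 = 0.043436947.
Var(Ŷ) = 24606² · 0.043436947 = 2.6299127 × 10^7.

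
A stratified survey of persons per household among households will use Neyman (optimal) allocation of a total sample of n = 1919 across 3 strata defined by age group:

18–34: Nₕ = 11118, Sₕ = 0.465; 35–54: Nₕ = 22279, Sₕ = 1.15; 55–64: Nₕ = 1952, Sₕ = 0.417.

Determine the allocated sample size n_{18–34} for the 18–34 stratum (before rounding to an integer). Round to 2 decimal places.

Neyman allocation: nₕ = n·NₕSₕ / Σⱼ NⱼSⱼ.
Σ NⱼSⱼ = 11118·0.465 + 22279·1.15 + 1952·0.417 = 31604.704.
n_{18–34} = 1919·11118·0.465 / 31604.704 = 313.91.

313.91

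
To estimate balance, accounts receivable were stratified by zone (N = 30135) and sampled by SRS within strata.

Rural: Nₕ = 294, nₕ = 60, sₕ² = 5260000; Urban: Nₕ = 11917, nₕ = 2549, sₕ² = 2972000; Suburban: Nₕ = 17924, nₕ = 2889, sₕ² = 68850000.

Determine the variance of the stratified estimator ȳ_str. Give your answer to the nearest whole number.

7222

Var(ȳ_str) = Σₕ Wₕ²(1 − fₕ)sₕ²/nₕ with Wₕ = Nₕ/N, N = 30135.
Rural: Wₕ = 0.00975610; term = 0.00975610²·(1 − 0.20408163)·5260000/60 = 6.6413335.
Urban: Wₕ = 0.39545379; term = 0.39545379²·(1 − 0.21389611)·2972000/2549 = 143.33439.
Suburban: Wₕ = 0.59479011; term = 0.59479011²·(1 − 0.16118054)·68850000/2889 = 7072.1649.
Sum = 7222.1406.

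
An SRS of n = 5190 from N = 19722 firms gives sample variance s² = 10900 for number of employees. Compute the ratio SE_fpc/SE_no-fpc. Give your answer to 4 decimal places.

f = n/N = 5190/19722 = 0.26315789.
SE_no-fpc = √(s²/n) = 1.4492042; SE_fpc = √((1−f)s²/n) = 1.2439897.
Ratio = √(1−f) = 0.85839508.

0.8584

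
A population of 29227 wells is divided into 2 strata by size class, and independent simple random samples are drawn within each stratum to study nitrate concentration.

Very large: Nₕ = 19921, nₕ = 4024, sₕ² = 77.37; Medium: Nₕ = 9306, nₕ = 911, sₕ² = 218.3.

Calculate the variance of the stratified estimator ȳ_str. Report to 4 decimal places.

0.0290

Var(ȳ_str) = Σₕ Wₕ²(1 − fₕ)sₕ²/nₕ with Wₕ = Nₕ/N, N = 29227.
Very large: Wₕ = 0.68159578; term = 0.68159578²·(1 − 0.20199789)·77.37/4024 = 0.0071280782.
Medium: Wₕ = 0.31840422; term = 0.31840422²·(1 − 0.09789383)·218.3/911 = 0.021915462.
Sum = 0.02904354.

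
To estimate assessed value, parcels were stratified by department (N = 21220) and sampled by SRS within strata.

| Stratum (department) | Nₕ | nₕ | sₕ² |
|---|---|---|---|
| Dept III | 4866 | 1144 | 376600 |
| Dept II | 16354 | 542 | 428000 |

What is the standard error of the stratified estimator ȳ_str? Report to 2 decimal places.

21.60

Var(ȳ_str) = Σₕ Wₕ²(1 − fₕ)sₕ²/nₕ with Wₕ = Nₕ/N, N = 21220.
Dept III: Wₕ = 0.22931197; term = 0.22931197²·(1 − 0.23510070)·376600/1144 = 13.240732.
Dept II: Wₕ = 0.77068803; term = 0.77068803²·(1 − 0.03314174)·428000/542 = 453.48667.
Sum = 466.7274.
SE = √(466.7274) = 21.60.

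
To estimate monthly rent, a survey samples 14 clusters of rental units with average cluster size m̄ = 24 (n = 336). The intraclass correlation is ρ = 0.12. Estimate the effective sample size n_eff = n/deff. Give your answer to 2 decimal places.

deff = 1 + (24 − 1)·0.12 = 1 + 2.76 = 3.76.
n_eff = 336 / 3.76 = 89.36.

89.36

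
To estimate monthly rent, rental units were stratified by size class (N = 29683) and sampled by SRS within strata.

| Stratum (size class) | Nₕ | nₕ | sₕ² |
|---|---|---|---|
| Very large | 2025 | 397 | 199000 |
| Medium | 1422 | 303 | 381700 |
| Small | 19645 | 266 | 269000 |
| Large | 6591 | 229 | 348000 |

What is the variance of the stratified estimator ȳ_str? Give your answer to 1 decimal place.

Var(ȳ_str) = Σₕ Wₕ²(1 − fₕ)sₕ²/nₕ with Wₕ = Nₕ/N, N = 29683.
Very large: Wₕ = 0.06822087; term = 0.06822087²·(1 − 0.19604938)·199000/397 = 1.8755404.
Medium: Wₕ = 0.04790621; term = 0.04790621²·(1 − 0.21308017)·381700/303 = 2.2750641.
Small: Wₕ = 0.66182663; term = 0.66182663²·(1 − 0.01354034)·269000/266 = 436.95675.
Large: Wₕ = 0.22204629; term = 0.22204629²·(1 − 0.03474435)·348000/229 = 72.322454.
Sum = 513.42981.

513.4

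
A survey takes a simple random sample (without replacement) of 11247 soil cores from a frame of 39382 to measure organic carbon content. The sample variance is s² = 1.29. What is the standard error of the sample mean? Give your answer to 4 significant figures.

0.009052

Under SRS without replacement, Var(ȳ) = (1 − f)·s²/n with f = n/N = 11247/39382 = 0.28558732.
Var(ȳ) = (1 − 0.28558732)·1.29/11247 = 0.71441268·1.1469725 × 10^-4 = 8.1941171 × 10^-5.
SE(ȳ) = √(8.1941171 × 10^-5) = 0.009052.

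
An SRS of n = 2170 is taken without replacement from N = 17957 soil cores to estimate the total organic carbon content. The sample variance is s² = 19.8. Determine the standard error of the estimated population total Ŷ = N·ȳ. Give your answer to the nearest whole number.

Var(Ŷ) = N²·Var(ȳ) = N²·(1 − n/N)·s²/n.
f = 2170/17957 = 0.12084424; Var(ȳ) = 0.87915576·19.8/2170 = 0.0080217899.
Var(Ŷ) = 17957² · 0.0080217899 = 2.586657 × 10^6.
SE(Ŷ) = √(2.586657 × 10^6) = 1608.

1608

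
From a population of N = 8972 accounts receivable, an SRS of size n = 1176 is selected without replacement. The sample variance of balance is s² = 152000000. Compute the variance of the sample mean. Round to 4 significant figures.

112300

Under SRS without replacement, Var(ȳ) = (1 − f)·s²/n with f = n/N = 1176/8972 = 0.13107445.
Var(ȳ) = (1 − 0.13107445)·152000000/1176 = 0.86892555·129251.7 = 112310.1.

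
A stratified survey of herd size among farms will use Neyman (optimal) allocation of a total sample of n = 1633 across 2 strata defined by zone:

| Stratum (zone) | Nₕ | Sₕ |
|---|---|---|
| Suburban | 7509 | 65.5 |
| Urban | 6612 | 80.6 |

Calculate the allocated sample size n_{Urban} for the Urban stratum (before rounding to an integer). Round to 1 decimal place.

Neyman allocation: nₕ = n·NₕSₕ / Σⱼ NⱼSⱼ.
Σ NⱼSⱼ = 7509·65.5 + 6612·80.6 = 1.0247667 × 10^6.
n_{Urban} = 1633·6612·80.6 / (1.0247667 × 10^6) = 849.2.

849.2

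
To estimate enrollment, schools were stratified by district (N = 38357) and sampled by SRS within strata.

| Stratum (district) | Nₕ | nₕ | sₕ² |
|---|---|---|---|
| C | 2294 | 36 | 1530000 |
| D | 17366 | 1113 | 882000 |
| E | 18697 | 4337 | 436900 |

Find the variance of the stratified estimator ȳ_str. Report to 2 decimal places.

320.04

Var(ȳ_str) = Σₕ Wₕ²(1 − fₕ)sₕ²/nₕ with Wₕ = Nₕ/N, N = 38357.
C: Wₕ = 0.05980655; term = 0.05980655²·(1 − 0.01569311)·1530000/36 = 149.62943.
D: Wₕ = 0.45274657; term = 0.45274657²·(1 − 0.06409075)·882000/1113 = 152.02587.
E: Wₕ = 0.48744688; term = 0.48744688²·(1 − 0.23196235)·436900/4337 = 18.383565.
Sum = 320.03887.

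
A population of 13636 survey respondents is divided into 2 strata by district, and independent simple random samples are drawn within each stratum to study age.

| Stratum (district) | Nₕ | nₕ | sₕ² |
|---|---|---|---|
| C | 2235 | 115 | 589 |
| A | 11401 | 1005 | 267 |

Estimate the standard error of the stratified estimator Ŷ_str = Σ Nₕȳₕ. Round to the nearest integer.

7467

Var(Ŷ_str) = Σₕ Nₕ²(1 − fₕ)sₕ²/nₕ.
C: 2235²·(1 − 115/2235)·589/115 = 2.4267824 × 10^7.
A: 11401²·(1 − 1005/11401)·267/1005 = 3.1488677 × 10^7.
Sum = 5.5756501 × 10^7.
SE = √(5.5756501 × 10^7) = 7467.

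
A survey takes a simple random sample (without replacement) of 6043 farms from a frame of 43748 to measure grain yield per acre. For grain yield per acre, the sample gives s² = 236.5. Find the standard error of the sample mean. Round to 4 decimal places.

Under SRS without replacement, Var(ȳ) = (1 − f)·s²/n with f = n/N = 6043/43748 = 0.13813203.
Var(ȳ) = (1 − 0.13813203)·236.5/6043 = 0.86186797·0.039136191 = 0.033730229.
SE(ȳ) = √(0.033730229) = 0.1837.

0.1837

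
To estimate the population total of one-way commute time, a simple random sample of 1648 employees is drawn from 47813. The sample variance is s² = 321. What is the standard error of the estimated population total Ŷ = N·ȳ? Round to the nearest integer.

20735

Var(Ŷ) = N²·Var(ȳ) = N²·(1 − n/N)·s²/n.
f = 1648/47813 = 0.03446761; Var(ȳ) = 0.96553239·321/1648 = 0.1880679.
Var(Ŷ) = 47813² · 0.1880679 = 4.2993882 × 10^8.
SE(Ŷ) = √(4.2993882 × 10^8) = 20735.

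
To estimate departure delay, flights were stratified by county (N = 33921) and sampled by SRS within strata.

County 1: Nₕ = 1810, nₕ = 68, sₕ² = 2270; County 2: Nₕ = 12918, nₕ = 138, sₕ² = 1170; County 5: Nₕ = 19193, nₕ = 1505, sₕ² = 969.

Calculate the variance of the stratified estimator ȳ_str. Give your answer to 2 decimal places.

Var(ȳ_str) = Σₕ Wₕ²(1 − fₕ)sₕ²/nₕ with Wₕ = Nₕ/N, N = 33921.
County 1: Wₕ = 0.05335928; term = 0.05335928²·(1 − 0.03756906)·2270/68 = 0.091475834.
County 2: Wₕ = 0.38082604; term = 0.38082604²·(1 − 0.01068277)·1170/138 = 1.2164538.
County 5: Wₕ = 0.56581469; term = 0.56581469²·(1 − 0.07841401)·969/1505 = 0.18996412.
Sum = 1.4978938.

1.50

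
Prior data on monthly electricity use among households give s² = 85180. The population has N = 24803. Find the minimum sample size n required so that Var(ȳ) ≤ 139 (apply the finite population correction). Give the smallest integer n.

599

Without fpc, n₀ = s²/D = 85180/139 = 612.8058.
With fpc, (1 − n/N)·s²/n ≤ D requires n ≥ n₀/(1 + n₀/N) = 612.8058/(1 + 612.8058/24803) = 598.0303.
Rounding up, n = 599.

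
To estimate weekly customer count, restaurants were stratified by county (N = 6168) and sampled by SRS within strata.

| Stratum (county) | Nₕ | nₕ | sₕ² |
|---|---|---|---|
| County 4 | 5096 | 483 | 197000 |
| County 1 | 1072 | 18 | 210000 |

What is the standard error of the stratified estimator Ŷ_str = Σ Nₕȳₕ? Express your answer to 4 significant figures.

150900

Var(Ŷ_str) = Σₕ Nₕ²(1 − fₕ)sₕ²/nₕ.
County 4: 5096²·(1 − 483/5096)·197000/483 = 9.5880871 × 10^9.
County 1: 1072²·(1 − 18/1072)·210000/18 = 1.3182027 × 10^10.
Sum = 2.2770114 × 10^10.
SE = √(2.2770114 × 10^10) = 150900.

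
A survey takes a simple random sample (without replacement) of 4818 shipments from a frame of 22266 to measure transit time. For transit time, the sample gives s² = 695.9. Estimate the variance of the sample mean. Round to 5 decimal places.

0.11318

Under SRS without replacement, Var(ȳ) = (1 − f)·s²/n with f = n/N = 4818/22266 = 0.21638372.
Var(ȳ) = (1 − 0.21638372)·695.9/4818 = 0.78361628·0.14443753 = 0.1131836.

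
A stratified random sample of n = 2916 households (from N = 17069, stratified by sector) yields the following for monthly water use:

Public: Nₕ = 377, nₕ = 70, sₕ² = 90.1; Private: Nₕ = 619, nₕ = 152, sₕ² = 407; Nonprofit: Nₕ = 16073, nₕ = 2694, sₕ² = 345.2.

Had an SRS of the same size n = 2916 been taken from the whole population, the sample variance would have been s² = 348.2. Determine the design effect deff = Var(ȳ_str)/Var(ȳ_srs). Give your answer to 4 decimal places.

0.9872

Var(ȳ_str) = Σ Wₕ²(1−fₕ)sₕ²/nₕ with Wₕ = Nₕ/17069:
  Public: (377/17069)²·(1−70/377)·90.1/70 = 5.113171 × 10^-4
  Private: (619/17069)²·(1−152/619)·407/152 = 0.002656698
  Nonprofit: (16073/17069)²·(1−2694/16073)·345.2/2694 = 0.09457528
  → Var(ȳ_str) = 0.097743295.
Var(ȳ_srs) = (1 − 2916/17069)·348.2/2916 = 0.099010596.
deff = 0.097743295 / 0.099010596 = 0.9872.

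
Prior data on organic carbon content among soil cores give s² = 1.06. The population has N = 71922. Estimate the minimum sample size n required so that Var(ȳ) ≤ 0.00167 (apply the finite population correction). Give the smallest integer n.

Without fpc, n₀ = s²/D = 1.06/0.00167 = 634.7305.
With fpc, (1 − n/N)·s²/n ≤ D requires n ≥ n₀/(1 + n₀/N) = 634.7305/(1 + 634.7305/71922) = 629.1778.
Rounding up, n = 630.

630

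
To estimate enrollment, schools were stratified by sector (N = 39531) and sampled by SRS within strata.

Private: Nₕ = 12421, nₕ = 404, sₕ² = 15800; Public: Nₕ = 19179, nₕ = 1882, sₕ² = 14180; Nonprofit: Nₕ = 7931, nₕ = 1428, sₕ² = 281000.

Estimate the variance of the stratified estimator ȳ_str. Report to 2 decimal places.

Var(ȳ_str) = Σₕ Wₕ²(1 − fₕ)sₕ²/nₕ with Wₕ = Nₕ/N, N = 39531.
Private: Wₕ = 0.31420910; term = 0.31420910²·(1 − 0.03252556)·15800/404 = 3.7355344.
Public: Wₕ = 0.48516354; term = 0.48516354²·(1 − 0.09812816)·14180/1882 = 1.5994761.
Nonprofit: Wₕ = 0.20062736; term = 0.20062736²·(1 − 0.18005296)·281000/1428 = 6.4944775.
Sum = 11.829488.

11.83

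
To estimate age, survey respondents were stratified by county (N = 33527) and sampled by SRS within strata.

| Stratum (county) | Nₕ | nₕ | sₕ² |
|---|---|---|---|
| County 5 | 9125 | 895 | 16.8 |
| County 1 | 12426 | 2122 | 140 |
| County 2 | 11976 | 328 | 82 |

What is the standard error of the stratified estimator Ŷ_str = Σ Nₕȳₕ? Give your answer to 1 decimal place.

Var(Ŷ_str) = Σₕ Nₕ²(1 − fₕ)sₕ²/nₕ.
County 5: 9125²·(1 − 895/9125)·16.8/895 = 1.4096749 × 10^6.
County 1: 12426²·(1 − 2122/12426)·140/2122 = 8.4473377 × 10^6.
County 2: 11976²·(1 − 328/11976)·82/328 = 3.4874112 × 10^7.
Sum = 4.4731125 × 10^7.
SE = √(4.4731125 × 10^7) = 6688.1.

6688.1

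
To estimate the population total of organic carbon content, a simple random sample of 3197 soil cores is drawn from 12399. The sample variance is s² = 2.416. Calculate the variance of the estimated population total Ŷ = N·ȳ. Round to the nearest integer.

86223

Var(Ŷ) = N²·Var(ȳ) = N²·(1 − n/N)·s²/n.
f = 3197/12399 = 0.25784337; Var(ȳ) = 0.74215663·2.416/3197 = 5.6085405 × 10^-4.
Var(Ŷ) = 12399² · (5.6085405 × 10^-4) = 86223.01.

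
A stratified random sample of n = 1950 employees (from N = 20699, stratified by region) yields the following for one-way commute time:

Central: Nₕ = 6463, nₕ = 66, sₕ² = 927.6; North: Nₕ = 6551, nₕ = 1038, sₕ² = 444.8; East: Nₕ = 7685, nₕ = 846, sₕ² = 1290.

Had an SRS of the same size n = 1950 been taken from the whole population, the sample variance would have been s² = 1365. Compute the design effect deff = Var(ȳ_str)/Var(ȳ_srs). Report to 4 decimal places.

Var(ȳ_str) = Σ Wₕ²(1−fₕ)sₕ²/nₕ with Wₕ = Nₕ/20699:
  Central: (6463/20699)²·(1−66/6463)·927.6/66 = 1.3562151
  North: (6551/20699)²·(1−1038/6551)·444.8/1038 = 0.036121376
  East: (7685/20699)²·(1−846/7685)·1290/846 = 0.18704973
  → Var(ȳ_str) = 1.5793862.
Var(ȳ_srs) = (1 − 1950/20699)·1365/1950 = 0.63405479.
deff = 1.5793862 / 0.63405479 = 2.4909.

2.4909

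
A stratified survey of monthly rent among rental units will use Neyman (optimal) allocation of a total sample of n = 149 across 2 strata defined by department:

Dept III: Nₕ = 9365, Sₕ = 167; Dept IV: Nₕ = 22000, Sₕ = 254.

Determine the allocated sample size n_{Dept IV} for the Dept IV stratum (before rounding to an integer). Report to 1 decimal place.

Neyman allocation: nₕ = n·NₕSₕ / Σⱼ NⱼSⱼ.
Σ NⱼSⱼ = 9365·167 + 22000·254 = 7.151955 × 10^6.
n_{Dept IV} = 149·22000·254 / (7.151955 × 10^6) = 116.4.

116.4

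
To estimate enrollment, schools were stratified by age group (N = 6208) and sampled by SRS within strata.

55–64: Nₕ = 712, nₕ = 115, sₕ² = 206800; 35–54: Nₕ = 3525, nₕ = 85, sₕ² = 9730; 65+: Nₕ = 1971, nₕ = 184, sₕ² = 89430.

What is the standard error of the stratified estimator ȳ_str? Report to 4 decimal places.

10.0135

Var(ȳ_str) = Σₕ Wₕ²(1 − fₕ)sₕ²/nₕ with Wₕ = Nₕ/N, N = 6208.
55–64: Wₕ = 0.11469072; term = 0.11469072²·(1 − 0.16151685)·206800/115 = 19.833694.
35–54: Wₕ = 0.56781572; term = 0.56781572²·(1 − 0.02411348)·9730/85 = 36.017044.
65+: Wₕ = 0.31749356; term = 0.31749356²·(1 − 0.09335363)·89430/184 = 44.419449.
Sum = 100.27019.
SE = √(100.27019) = 10.0135.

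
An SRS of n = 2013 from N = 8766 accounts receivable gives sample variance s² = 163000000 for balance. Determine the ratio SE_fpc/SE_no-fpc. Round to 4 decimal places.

f = n/N = 2013/8766 = 0.22963723.
SE_no-fpc = √(s²/n) = 284.55873; SE_fpc = √((1−f)s²/n) = 249.75809.
Ratio = √(1−f) = 0.87770312.

0.8777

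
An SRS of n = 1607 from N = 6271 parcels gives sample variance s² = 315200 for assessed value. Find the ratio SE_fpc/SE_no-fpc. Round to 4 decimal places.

f = n/N = 1607/6271 = 0.25625897.
SE_no-fpc = √(s²/n) = 14.005066; SE_fpc = √((1−f)s²/n) = 12.078028.
Ratio = √(1−f) = 0.86240422.

0.8624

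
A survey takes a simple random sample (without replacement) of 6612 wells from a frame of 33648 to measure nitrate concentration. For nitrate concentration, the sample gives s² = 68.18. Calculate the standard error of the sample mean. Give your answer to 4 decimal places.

0.0910

Under SRS without replacement, Var(ȳ) = (1 − f)·s²/n with f = n/N = 6612/33648 = 0.19650499.
Var(ȳ) = (1 − 0.19650499)·68.18/6612 = 0.80349501·0.010311555 = 0.0082852828.
SE(ȳ) = √(0.0082852828) = 0.0910.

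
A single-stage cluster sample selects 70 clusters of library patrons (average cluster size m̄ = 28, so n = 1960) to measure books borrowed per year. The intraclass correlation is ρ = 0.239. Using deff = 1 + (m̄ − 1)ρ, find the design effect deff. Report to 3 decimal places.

deff = 1 + (28 − 1)·0.239 = 1 + 6.453 = 7.453.

7.453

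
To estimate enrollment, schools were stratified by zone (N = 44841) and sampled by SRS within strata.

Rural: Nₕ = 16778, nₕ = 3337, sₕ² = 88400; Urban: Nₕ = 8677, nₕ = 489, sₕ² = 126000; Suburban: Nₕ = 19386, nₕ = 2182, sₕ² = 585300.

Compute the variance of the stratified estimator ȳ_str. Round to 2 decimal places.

56.57

Var(ȳ_str) = Σₕ Wₕ²(1 − fₕ)sₕ²/nₕ with Wₕ = Nₕ/N, N = 44841.
Rural: Wₕ = 0.37416650; term = 0.37416650²·(1 − 0.19889141)·88400/3337 = 2.9710999.
Urban: Wₕ = 0.19350594; term = 0.19350594²·(1 − 0.05635588)·126000/489 = 9.1045511.
Suburban: Wₕ = 0.43232756; term = 0.43232756²·(1 − 0.11255545)·585300/2182 = 44.492913.
Sum = 56.568564.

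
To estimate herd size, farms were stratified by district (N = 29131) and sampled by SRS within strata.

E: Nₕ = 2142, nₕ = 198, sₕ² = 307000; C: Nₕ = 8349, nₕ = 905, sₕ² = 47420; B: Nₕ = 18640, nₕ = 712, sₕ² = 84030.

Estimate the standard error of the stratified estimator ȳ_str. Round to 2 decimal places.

Var(ȳ_str) = Σₕ Wₕ²(1 − fₕ)sₕ²/nₕ with Wₕ = Nₕ/N, N = 29131.
E: Wₕ = 0.07352992; term = 0.07352992²·(1 − 0.09243697)·307000/198 = 7.6081335.
C: Wₕ = 0.28660190; term = 0.28660190²·(1 − 0.10839622)·47420/905 = 3.8374525.
B: Wₕ = 0.63986818; term = 0.63986818²·(1 − 0.03819742)·84030/712 = 46.475207.
Sum = 57.920793.
SE = √(57.920793) = 7.61.

7.61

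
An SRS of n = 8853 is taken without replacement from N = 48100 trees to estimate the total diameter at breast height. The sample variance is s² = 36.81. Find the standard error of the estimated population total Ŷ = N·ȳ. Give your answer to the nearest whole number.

2802

Var(Ŷ) = N²·Var(ȳ) = N²·(1 − n/N)·s²/n.
f = 8853/48100 = 0.18405405; Var(ȳ) = 0.81594595·36.81/8853 = 0.0033926319.
Var(Ŷ) = 48100² · 0.0033926319 = 7.8492271 × 10^6.
SE(Ŷ) = √(7.8492271 × 10^6) = 2802.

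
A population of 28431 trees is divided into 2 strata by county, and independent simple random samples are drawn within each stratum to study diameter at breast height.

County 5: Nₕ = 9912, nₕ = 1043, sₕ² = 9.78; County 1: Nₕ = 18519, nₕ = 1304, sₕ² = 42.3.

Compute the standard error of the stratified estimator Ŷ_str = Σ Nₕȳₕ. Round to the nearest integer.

3342

Var(Ŷ_str) = Σₕ Nₕ²(1 − fₕ)sₕ²/nₕ.
County 5: 9912²·(1 − 1043/9912)·9.78/1043 = 824309.86.
County 1: 18519²·(1 − 1304/18519)·42.3/1304 = 1.034159 × 10^7.
Sum = 1.11659 × 10^7.
SE = √(1.11659 × 10^7) = 3342.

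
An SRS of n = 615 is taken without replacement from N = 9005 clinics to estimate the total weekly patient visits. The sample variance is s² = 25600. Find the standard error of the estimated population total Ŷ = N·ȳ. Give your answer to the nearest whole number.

Var(Ŷ) = N²·Var(ȳ) = N²·(1 − n/N)·s²/n.
f = 615/9005 = 0.06829539; Var(ȳ) = 0.93170461·25600/615 = 38.783151.
Var(Ŷ) = 9005² · 38.783151 = 3.1449267 × 10^9.
SE(Ŷ) = √(3.1449267 × 10^9) = 56080.

56080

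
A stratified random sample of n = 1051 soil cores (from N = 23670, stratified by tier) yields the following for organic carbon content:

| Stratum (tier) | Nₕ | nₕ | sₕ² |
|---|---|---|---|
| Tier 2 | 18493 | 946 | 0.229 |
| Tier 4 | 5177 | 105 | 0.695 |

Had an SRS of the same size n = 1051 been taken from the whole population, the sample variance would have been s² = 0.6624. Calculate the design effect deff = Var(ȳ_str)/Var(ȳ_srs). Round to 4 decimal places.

0.7479

Var(ȳ_str) = Σ Wₕ²(1−fₕ)sₕ²/nₕ with Wₕ = Nₕ/23670:
  Tier 2: (18493/23670)²·(1−946/18493)·0.229/946 = 1.4020325 × 10^-4
  Tier 4: (5177/23670)²·(1−105/5177)·0.695/105 = 3.1021043 × 10^-4
  → Var(ȳ_str) = 4.5041368 × 10^-4.
Var(ȳ_srs) = (1 − 1051/23670)·0.6624/1051 = 6.0227211 × 10^-4.
deff = (4.5041368 × 10^-4) / (6.0227211 × 10^-4) = 0.7479.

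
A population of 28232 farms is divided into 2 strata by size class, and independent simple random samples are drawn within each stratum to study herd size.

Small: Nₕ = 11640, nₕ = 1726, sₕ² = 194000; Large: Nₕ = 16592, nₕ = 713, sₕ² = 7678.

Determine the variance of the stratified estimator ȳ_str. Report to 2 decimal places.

Var(ȳ_str) = Σₕ Wₕ²(1 − fₕ)sₕ²/nₕ with Wₕ = Nₕ/N, N = 28232.
Small: Wₕ = 0.41229810; term = 0.41229810²·(1 − 0.14828179)·194000/1726 = 16.273447.
Large: Wₕ = 0.58770190; term = 0.58770190²·(1 − 0.04297252)·7678/713 = 3.559567.
Sum = 19.833014.

19.83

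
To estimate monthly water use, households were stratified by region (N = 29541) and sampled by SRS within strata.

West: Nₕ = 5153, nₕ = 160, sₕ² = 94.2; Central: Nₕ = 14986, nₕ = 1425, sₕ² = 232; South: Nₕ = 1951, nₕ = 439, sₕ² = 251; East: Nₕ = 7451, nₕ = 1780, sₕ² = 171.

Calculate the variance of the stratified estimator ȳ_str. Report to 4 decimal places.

0.0619

Var(ȳ_str) = Σₕ Wₕ²(1 − fₕ)sₕ²/nₕ with Wₕ = Nₕ/N, N = 29541.
West: Wₕ = 0.17443553; term = 0.17443553²·(1 − 0.03104987)·94.2/160 = 0.017358102.
Central: Wₕ = 0.50729495; term = 0.50729495²·(1 − 0.09508875)·232/1425 = 0.03791405.
South: Wₕ = 0.06604380; term = 0.06604380²·(1 − 0.22501281)·251/439 = 0.0019327153.
East: Wₕ = 0.25222572; term = 0.25222572²·(1 − 0.23889411)·171/1780 = 0.004651574.
Sum = 0.061856441.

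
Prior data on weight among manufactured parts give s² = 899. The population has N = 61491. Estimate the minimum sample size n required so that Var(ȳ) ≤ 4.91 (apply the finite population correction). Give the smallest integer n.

Without fpc, n₀ = s²/D = 899/4.91 = 183.0957.
With fpc, (1 − n/N)·s²/n ≤ D requires n ≥ n₀/(1 + n₀/N) = 183.0957/(1 + 183.0957/61491) = 182.5521.
Rounding up, n = 183.

183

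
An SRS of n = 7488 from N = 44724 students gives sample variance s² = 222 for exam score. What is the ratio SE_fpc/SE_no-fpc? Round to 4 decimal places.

f = n/N = 7488/44724 = 0.16742688.
SE_no-fpc = √(s²/n) = 0.17218431; SE_fpc = √((1−f)s²/n) = 0.15711034.
Ratio = √(1−f) = 0.91245445.

0.9125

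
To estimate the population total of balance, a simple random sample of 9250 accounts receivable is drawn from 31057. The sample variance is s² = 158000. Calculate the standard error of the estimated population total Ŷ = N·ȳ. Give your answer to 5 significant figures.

107560

Var(Ŷ) = N²·Var(ȳ) = N²·(1 − n/N)·s²/n.
f = 9250/31057 = 0.29783946; Var(ȳ) = 0.70216054·158000/9250 = 11.993661.
Var(Ŷ) = 31057² · 11.993661 = 1.1568333 × 10^10.
SE(Ŷ) = √(1.1568333 × 10^10) = 107560.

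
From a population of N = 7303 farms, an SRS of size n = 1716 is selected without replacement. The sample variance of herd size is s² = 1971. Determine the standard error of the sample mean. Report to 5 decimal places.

0.93740

Under SRS without replacement, Var(ȳ) = (1 − f)·s²/n with f = n/N = 1716/7303 = 0.23497193.
Var(ȳ) = (1 − 0.23497193)·1971/1716 = 0.76502807·1.1486014 = 0.87871231.
SE(ȳ) = √(0.87871231) = 0.93740.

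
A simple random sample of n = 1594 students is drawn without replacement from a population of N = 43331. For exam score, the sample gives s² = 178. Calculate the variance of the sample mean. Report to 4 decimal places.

Under SRS without replacement, Var(ȳ) = (1 − f)·s²/n with f = n/N = 1594/43331 = 0.03678660.
Var(ȳ) = (1 − 0.03678660)·178/1594 = 0.96321340·0.11166876 = 0.10756084.

0.1076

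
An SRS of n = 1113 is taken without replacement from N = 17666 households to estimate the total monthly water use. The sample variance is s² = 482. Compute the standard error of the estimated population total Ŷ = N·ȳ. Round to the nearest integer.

11253

Var(Ŷ) = N²·Var(ȳ) = N²·(1 − n/N)·s²/n.
f = 1113/17666 = 0.06300238; Var(ȳ) = 0.93699762·482/1113 = 0.40577974.
Var(Ŷ) = 17666² · 0.40577974 = 1.2663881 × 10^8.
SE(Ŷ) = √(1.2663881 × 10^8) = 11253.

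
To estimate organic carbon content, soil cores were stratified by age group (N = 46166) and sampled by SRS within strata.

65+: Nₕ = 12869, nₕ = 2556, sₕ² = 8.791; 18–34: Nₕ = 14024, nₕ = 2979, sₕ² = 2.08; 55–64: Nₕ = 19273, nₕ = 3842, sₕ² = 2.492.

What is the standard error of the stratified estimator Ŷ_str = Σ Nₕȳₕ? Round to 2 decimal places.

870.35

Var(Ŷ_str) = Σₕ Nₕ²(1 − fₕ)sₕ²/nₕ.
65+: 12869²·(1 − 2556/12869)·8.791/2556 = 456464.75.
18–34: 14024²·(1 − 2979/14024)·2.08/2979 = 108150.98.
55–64: 19273²·(1 − 3842/19273)·2.492/3842 = 192900.82.
Sum = 757516.55.
SE = √(757516.55) = 870.35.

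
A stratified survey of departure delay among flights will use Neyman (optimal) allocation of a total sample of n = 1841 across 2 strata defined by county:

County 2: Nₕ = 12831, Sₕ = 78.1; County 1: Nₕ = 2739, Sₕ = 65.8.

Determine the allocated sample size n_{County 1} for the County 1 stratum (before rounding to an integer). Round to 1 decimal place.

280.6

Neyman allocation: nₕ = n·NₕSₕ / Σⱼ NⱼSⱼ.
Σ NⱼSⱼ = 12831·78.1 + 2739·65.8 = 1.1823273 × 10^6.
n_{County 1} = 1841·2739·65.8 / (1.1823273 × 10^6) = 280.6.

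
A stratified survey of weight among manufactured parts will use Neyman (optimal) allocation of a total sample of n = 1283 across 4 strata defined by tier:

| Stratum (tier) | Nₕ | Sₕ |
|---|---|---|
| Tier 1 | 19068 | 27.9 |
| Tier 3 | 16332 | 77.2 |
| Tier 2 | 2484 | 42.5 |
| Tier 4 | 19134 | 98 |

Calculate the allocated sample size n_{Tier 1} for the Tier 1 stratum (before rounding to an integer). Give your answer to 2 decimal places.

Neyman allocation: nₕ = n·NₕSₕ / Σⱼ NⱼSⱼ.
Σ NⱼSⱼ = 19068·27.9 + 16332·77.2 + 2484·42.5 + 19134·98 = 3.7735296 × 10^6.
n_{Tier 1} = 1283·19068·27.9 / (3.7735296 × 10^6) = 180.88.

180.88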